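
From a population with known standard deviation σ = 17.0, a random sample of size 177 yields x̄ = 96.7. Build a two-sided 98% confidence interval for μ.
(93.73, 99.67)

z-interval (σ known):
z* = 2.326 for 98% confidence

Margin of error = z* · σ/√n = 2.326 · 17.0/√177 = 2.97

CI: (96.7 - 2.97, 96.7 + 2.97) = (93.73, 99.67)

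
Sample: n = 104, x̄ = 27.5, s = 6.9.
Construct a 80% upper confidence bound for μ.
μ ≤ 28.07

Upper bound (one-sided):
t* = 0.845 (one-sided for 80%)
Upper bound = x̄ + t* · s/√n = 27.5 + 0.845 · 6.9/√104 = 28.07

We are 80% confident that μ ≤ 28.07.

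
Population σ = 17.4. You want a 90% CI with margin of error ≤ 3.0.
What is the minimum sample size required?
n ≥ 92

For margin E ≤ 3.0:
n ≥ (z* · σ / E)²
n ≥ (1.645 · 17.4 / 3.0)²
n ≥ 91.03

Minimum n = 92 (rounding up)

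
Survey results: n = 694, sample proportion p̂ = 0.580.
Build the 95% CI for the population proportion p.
(0.543, 0.617)

Proportion CI:
SE = √(p̂(1-p̂)/n) = √(0.580 · 0.420 / 694) = 0.01874

z* = 1.960
Margin = z* · SE = 1.960 · 0.01874 = 0.0367

CI: 0.580 ± 0.0367 = (0.543, 0.617)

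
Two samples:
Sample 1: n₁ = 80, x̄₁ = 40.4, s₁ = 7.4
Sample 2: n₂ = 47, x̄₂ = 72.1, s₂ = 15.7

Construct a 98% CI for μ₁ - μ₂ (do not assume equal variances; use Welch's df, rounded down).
(-37.52, -25.88)

Difference: x̄₁ - x̄₂ = -31.70
SE = √(s₁²/n₁ + s₂²/n₂) = √(7.4²/80 + 15.7²/47) = 2.4349
df = 58.21 → 58 (Welch–Satterthwaite, rounded down)
t* = 2.392

CI: -31.70 ± 2.392 · 2.4349 = -31.70 ± 5.82 = (-37.52, -25.88)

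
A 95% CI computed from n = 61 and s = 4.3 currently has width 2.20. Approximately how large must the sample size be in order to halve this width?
n ≈ 244

CI width ∝ 1/√n
To reduce width by factor 2, need √n to grow by 2 → need 2² = 4 times as many samples.

Current: n = 61, width = 2.20
New: n = 244, width ≈ 1.08

Width reduced by factor of 2.20/1.08 = 2.04.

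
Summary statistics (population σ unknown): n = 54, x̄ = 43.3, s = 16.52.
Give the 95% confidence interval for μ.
(38.79, 47.81)

t-interval (σ unknown):
df = n - 1 = 53
t* = 2.006 for 95% confidence

Margin of error = t* · s/√n = 2.006 · 16.52/√54 = 4.51

CI: (38.79, 47.81)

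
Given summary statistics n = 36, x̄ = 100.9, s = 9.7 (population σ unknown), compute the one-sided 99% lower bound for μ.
μ ≥ 96.96

Lower bound (one-sided):
t* = 2.438 (one-sided for 99%)
Lower bound = x̄ - t* · s/√n = 100.9 - 2.438 · 9.7/√36 = 96.96

We are 99% confident that μ ≥ 96.96.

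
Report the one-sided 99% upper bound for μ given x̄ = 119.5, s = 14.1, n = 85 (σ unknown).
μ ≤ 123.13

Upper bound (one-sided):
t* = 2.372 (one-sided for 99%)
Upper bound = x̄ + t* · s/√n = 119.5 + 2.372 · 14.1/√85 = 123.13

We are 99% confident that μ ≤ 123.13.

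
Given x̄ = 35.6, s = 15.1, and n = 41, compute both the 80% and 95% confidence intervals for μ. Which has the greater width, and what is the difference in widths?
95% CI is wider by 3.38

df = 40
80% CI: t* = 1.303, (32.53, 38.67), width = 2 · t* · s/√n = 6.15
95% CI: t* = 2.021, (30.83, 40.37), width = 2 · t* · s/√n = 9.53

The 95% CI is wider by 9.53 - 6.15 = 3.38.
Higher confidence requires a wider interval.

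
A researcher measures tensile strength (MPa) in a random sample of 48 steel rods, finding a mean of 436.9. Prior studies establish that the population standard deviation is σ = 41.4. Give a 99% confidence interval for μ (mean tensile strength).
(421.51, 452.29)

z-interval (σ known):
z* = 2.576 for 99% confidence

Margin of error = z* · σ/√n = 2.576 · 41.4/√48 = 15.39

CI: (436.9 - 15.39, 436.9 + 15.39) = (421.51, 452.29)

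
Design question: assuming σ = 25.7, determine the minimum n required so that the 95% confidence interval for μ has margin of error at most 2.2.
n ≥ 525

For margin E ≤ 2.2:
n ≥ (z* · σ / E)²
n ≥ (1.960 · 25.7 / 2.2)²
n ≥ 524.24

Minimum n = 525 (rounding up)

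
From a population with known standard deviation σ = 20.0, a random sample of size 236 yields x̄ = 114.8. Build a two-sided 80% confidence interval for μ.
(113.13, 116.47)

z-interval (σ known):
z* = 1.282 for 80% confidence

Margin of error = z* · σ/√n = 1.282 · 20.0/√236 = 1.67

CI: (114.8 - 1.67, 114.8 + 1.67) = (113.13, 116.47)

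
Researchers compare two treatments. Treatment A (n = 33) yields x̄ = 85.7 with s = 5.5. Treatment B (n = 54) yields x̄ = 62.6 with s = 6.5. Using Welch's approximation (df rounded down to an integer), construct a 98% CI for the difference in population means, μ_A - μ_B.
(20.00, 26.20)

Difference: x̄₁ - x̄₂ = 23.10
SE = √(s₁²/n₁ + s₂²/n₂) = √(5.5²/33 + 6.5²/54) = 1.3035
df = 76.35 → 76 (Welch–Satterthwaite, rounded down)
t* = 2.376

CI: 23.10 ± 2.376 · 1.3035 = 23.10 ± 3.10 = (20.00, 26.20)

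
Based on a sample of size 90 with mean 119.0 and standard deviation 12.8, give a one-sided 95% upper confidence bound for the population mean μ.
μ ≤ 121.24

Upper bound (one-sided):
t* = 1.662 (one-sided for 95%)
Upper bound = x̄ + t* · s/√n = 119.0 + 1.662 · 12.8/√90 = 121.24

We are 95% confident that μ ≤ 121.24.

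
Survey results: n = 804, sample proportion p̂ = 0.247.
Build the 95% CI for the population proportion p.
(0.217, 0.277)

Proportion CI:
SE = √(p̂(1-p̂)/n) = √(0.247 · 0.753 / 804) = 0.01521

z* = 1.960
Margin = z* · SE = 1.960 · 0.01521 = 0.0298

CI: 0.247 ± 0.0298 = (0.217, 0.277)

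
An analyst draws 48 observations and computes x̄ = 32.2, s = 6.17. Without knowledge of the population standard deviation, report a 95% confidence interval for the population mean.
(30.41, 33.99)

t-interval (σ unknown):
df = n - 1 = 47
t* = 2.012 for 95% confidence

Margin of error = t* · s/√n = 2.012 · 6.17/√48 = 1.79

CI: (30.41, 33.99)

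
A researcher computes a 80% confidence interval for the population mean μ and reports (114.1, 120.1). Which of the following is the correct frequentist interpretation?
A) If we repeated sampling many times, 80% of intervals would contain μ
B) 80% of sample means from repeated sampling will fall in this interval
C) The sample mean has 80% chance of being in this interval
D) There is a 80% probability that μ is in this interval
A

A) Correct — this is the frequentist long-run coverage interpretation.
B) Wrong — coverage applies to intervals containing μ, not to future x̄ values.
C) Wrong — x̄ is observed and sits in the interval by construction.
D) Wrong — μ is fixed; the randomness lives in the interval, not in μ.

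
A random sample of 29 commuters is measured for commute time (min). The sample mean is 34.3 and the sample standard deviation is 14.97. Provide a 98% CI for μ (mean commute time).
(27.44, 41.16)

t-interval (σ unknown):
df = n - 1 = 28
t* = 2.467 for 98% confidence

Margin of error = t* · s/√n = 2.467 · 14.97/√29 = 6.86

CI: (27.44, 41.16)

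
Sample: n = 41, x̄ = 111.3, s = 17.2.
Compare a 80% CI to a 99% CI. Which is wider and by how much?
99% CI is wider by 7.53

df = 40
80% CI: t* = 1.303, (107.80, 114.80), width = 2 · t* · s/√n = 7.00
99% CI: t* = 2.704, (104.04, 118.56), width = 2 · t* · s/√n = 14.53

The 99% CI is wider by 14.53 - 7.00 = 7.53.
Higher confidence requires a wider interval.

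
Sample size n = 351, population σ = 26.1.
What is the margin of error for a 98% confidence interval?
Margin of error = 3.24

Margin of error = z* · σ/√n
= 2.326 · 26.1/√351
= 2.326 · 26.1/18.7350
= 3.24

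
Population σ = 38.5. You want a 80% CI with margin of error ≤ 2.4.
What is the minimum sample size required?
n ≥ 423

For margin E ≤ 2.4:
n ≥ (z* · σ / E)²
n ≥ (1.282 · 38.5 / 2.4)²
n ≥ 422.94

Minimum n = 423 (rounding up)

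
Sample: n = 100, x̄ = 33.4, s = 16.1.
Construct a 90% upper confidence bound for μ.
μ ≤ 35.48

Upper bound (one-sided):
t* = 1.290 (one-sided for 90%)
Upper bound = x̄ + t* · s/√n = 33.4 + 1.290 · 16.1/√100 = 35.48

We are 90% confident that μ ≤ 35.48.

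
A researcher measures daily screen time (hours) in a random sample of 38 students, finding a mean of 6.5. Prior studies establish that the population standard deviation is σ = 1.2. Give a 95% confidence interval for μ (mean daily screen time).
(6.12, 6.88)

z-interval (σ known):
z* = 1.960 for 95% confidence

Margin of error = z* · σ/√n = 1.960 · 1.2/√38 = 0.38

CI: (6.5 - 0.38, 6.5 + 0.38) = (6.12, 6.88)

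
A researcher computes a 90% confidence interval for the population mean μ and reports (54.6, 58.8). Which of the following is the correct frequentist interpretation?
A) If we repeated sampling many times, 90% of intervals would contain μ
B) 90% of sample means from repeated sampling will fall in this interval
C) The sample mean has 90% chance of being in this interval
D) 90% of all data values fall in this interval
A

A) Correct — this is the frequentist long-run coverage interpretation.
B) Wrong — coverage applies to intervals containing μ, not to future x̄ values.
C) Wrong — x̄ is observed and sits in the interval by construction.
D) Wrong — a CI is about the parameter μ, not individual data values.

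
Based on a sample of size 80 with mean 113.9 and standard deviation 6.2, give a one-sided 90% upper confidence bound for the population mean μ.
μ ≤ 114.80

Upper bound (one-sided):
t* = 1.292 (one-sided for 90%)
Upper bound = x̄ + t* · s/√n = 113.9 + 1.292 · 6.2/√80 = 114.80

We are 90% confident that μ ≤ 114.80.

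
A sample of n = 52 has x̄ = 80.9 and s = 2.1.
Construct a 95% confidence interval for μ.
(80.32, 81.48)

t-interval (σ unknown):
df = n - 1 = 51
t* = 2.008 for 95% confidence

Margin of error = t* · s/√n = 2.008 · 2.1/√52 = 0.58

CI: (80.32, 81.48)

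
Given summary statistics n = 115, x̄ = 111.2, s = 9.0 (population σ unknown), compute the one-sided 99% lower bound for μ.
μ ≥ 109.22

Lower bound (one-sided):
t* = 2.360 (one-sided for 99%)
Lower bound = x̄ - t* · s/√n = 111.2 - 2.360 · 9.0/√115 = 109.22

We are 99% confident that μ ≥ 109.22.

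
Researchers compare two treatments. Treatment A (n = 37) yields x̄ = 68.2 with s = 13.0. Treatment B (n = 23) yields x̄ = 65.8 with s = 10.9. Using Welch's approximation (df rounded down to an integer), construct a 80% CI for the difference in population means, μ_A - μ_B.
(-1.65, 6.45)

Difference: x̄₁ - x̄₂ = 2.40
SE = √(s₁²/n₁ + s₂²/n₂) = √(13.0²/37 + 10.9²/23) = 3.1198
df = 52.85 → 52 (Welch–Satterthwaite, rounded down)
t* = 1.298

CI: 2.40 ± 1.298 · 3.1198 = 2.40 ± 4.05 = (-1.65, 6.45)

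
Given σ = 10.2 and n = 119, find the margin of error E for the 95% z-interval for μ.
Margin of error = 1.83

Margin of error = z* · σ/√n
= 1.960 · 10.2/√119
= 1.960 · 10.2/10.9087
= 1.83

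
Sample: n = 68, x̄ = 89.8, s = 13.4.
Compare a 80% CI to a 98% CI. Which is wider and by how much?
98% CI is wider by 3.53

df = 67
80% CI: t* = 1.294, (87.70, 91.90), width = 2 · t* · s/√n = 4.21
98% CI: t* = 2.383, (85.93, 93.67), width = 2 · t* · s/√n = 7.74

The 98% CI is wider by 7.74 - 4.21 = 3.53.
Higher confidence requires a wider interval.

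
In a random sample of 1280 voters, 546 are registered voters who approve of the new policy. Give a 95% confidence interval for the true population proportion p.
(0.399, 0.454)

Proportion CI:
p̂ = 546/1280 = 0.42656
SE = √(p̂(1-p̂)/n) = √(0.42656 · 0.57344 / 1280) = 0.01382

z* = 1.960
Margin = z* · SE = 1.960 · 0.01382 = 0.0271

CI: 0.42656 ± 0.0271 = (0.399, 0.454)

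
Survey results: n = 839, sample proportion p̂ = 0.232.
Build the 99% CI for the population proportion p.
(0.194, 0.270)

Proportion CI:
SE = √(p̂(1-p̂)/n) = √(0.232 · 0.768 / 839) = 0.01457

z* = 2.576
Margin = z* · SE = 2.576 · 0.01457 = 0.0375

CI: 0.232 ± 0.0375 = (0.194, 0.270)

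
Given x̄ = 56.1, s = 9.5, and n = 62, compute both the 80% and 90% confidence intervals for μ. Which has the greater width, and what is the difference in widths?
90% CI is wider by 0.90

df = 61
80% CI: t* = 1.296, (54.54, 57.66), width = 2 · t* · s/√n = 3.13
90% CI: t* = 1.670, (54.09, 58.11), width = 2 · t* · s/√n = 4.03

The 90% CI is wider by 4.03 - 3.13 = 0.90.
Higher confidence requires a wider interval.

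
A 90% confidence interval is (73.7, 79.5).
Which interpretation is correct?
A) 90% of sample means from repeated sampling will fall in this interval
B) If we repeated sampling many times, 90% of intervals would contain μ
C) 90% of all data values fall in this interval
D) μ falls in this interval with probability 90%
B

A) Wrong — coverage applies to intervals containing μ, not to future x̄ values.
B) Correct — this is the frequentist long-run coverage interpretation.
C) Wrong — a CI is about the parameter μ, not individual data values.
D) Wrong — μ is fixed; the randomness lives in the interval, not in μ.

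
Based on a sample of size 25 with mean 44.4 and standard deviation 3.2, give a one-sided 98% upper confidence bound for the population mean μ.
μ ≤ 45.79

Upper bound (one-sided):
t* = 2.172 (one-sided for 98%)
Upper bound = x̄ + t* · s/√n = 44.4 + 2.172 · 3.2/√25 = 45.79

We are 98% confident that μ ≤ 45.79.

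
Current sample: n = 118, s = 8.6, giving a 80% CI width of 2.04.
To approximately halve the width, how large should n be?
n ≈ 472

CI width ∝ 1/√n
To reduce width by factor 2, need √n to grow by 2 → need 2² = 4 times as many samples.

Current: n = 118, width = 2.04
New: n = 472, width ≈ 1.02

Width reduced by factor of 2.04/1.02 = 2.00.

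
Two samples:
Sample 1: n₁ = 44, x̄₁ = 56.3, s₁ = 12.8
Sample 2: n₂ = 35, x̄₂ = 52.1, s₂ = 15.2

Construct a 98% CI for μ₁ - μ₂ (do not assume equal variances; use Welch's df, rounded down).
(-3.46, 11.86)

Difference: x̄₁ - x̄₂ = 4.20
SE = √(s₁²/n₁ + s₂²/n₂) = √(12.8²/44 + 15.2²/35) = 3.2132
df = 66.46 → 66 (Welch–Satterthwaite, rounded down)
t* = 2.384

CI: 4.20 ± 2.384 · 3.2132 = 4.20 ± 7.66 = (-3.46, 11.86)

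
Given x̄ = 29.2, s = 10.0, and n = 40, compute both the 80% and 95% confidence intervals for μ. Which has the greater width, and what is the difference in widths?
95% CI is wider by 2.28

df = 39
80% CI: t* = 1.304, (27.14, 31.26), width = 2 · t* · s/√n = 4.12
95% CI: t* = 2.023, (26.00, 32.40), width = 2 · t* · s/√n = 6.40

The 95% CI is wider by 6.40 - 4.12 = 2.28.
Higher confidence requires a wider interval.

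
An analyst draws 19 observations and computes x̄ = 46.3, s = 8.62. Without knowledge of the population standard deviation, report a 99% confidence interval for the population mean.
(40.61, 51.99)

t-interval (σ unknown):
df = n - 1 = 18
t* = 2.878 for 99% confidence

Margin of error = t* · s/√n = 2.878 · 8.62/√19 = 5.69

CI: (40.61, 51.99)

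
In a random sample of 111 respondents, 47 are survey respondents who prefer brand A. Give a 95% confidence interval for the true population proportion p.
(0.332, 0.515)

Proportion CI:
p̂ = 47/111 = 0.42342
SE = √(p̂(1-p̂)/n) = √(0.42342 · 0.57658 / 111) = 0.04690

z* = 1.960
Margin = z* · SE = 1.960 · 0.04690 = 0.0919

CI: 0.42342 ± 0.0919 = (0.332, 0.515)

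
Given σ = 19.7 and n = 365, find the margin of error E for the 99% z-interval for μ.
Margin of error = 2.66

Margin of error = z* · σ/√n
= 2.576 · 19.7/√365
= 2.576 · 19.7/19.1050
= 2.66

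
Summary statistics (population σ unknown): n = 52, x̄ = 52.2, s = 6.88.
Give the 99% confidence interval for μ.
(49.65, 54.75)

t-interval (σ unknown):
df = n - 1 = 51
t* = 2.676 for 99% confidence

Margin of error = t* · s/√n = 2.676 · 6.88/√52 = 2.55

CI: (49.65, 54.75)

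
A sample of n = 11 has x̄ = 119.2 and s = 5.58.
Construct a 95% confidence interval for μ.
(115.45, 122.95)

t-interval (σ unknown):
df = n - 1 = 10
t* = 2.228 for 95% confidence

Margin of error = t* · s/√n = 2.228 · 5.58/√11 = 3.75

CI: (115.45, 122.95)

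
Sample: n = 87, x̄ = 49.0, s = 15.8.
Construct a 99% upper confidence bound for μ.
μ ≤ 53.01

Upper bound (one-sided):
t* = 2.370 (one-sided for 99%)
Upper bound = x̄ + t* · s/√n = 49.0 + 2.370 · 15.8/√87 = 53.01

We are 99% confident that μ ≤ 53.01.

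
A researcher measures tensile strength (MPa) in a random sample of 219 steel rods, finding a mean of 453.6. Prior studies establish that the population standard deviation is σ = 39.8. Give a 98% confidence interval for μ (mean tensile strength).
(447.34, 459.86)

z-interval (σ known):
z* = 2.326 for 98% confidence

Margin of error = z* · σ/√n = 2.326 · 39.8/√219 = 6.26

CI: (453.6 - 6.26, 453.6 + 6.26) = (447.34, 459.86)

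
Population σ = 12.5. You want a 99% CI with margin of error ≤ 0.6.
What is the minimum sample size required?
n ≥ 2881

For margin E ≤ 0.6:
n ≥ (z* · σ / E)²
n ≥ (2.576 · 12.5 / 0.6)²
n ≥ 2880.11

Minimum n = 2881 (rounding up)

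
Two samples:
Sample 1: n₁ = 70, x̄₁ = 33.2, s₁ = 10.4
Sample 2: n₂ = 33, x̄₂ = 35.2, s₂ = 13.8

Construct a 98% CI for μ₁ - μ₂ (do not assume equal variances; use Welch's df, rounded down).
(-8.51, 4.51)

Difference: x̄₁ - x̄₂ = -2.00
SE = √(s₁²/n₁ + s₂²/n₂) = √(10.4²/70 + 13.8²/33) = 2.7048
df = 49.77 → 49 (Welch–Satterthwaite, rounded down)
t* = 2.405

CI: -2.00 ± 2.405 · 2.7048 = -2.00 ± 6.51 = (-8.51, 4.51)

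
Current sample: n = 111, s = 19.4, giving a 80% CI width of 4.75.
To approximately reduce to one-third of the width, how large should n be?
n ≈ 999

CI width ∝ 1/√n
To reduce width by factor 3, need √n to grow by 3 → need 3² = 9 times as many samples.

Current: n = 111, width = 4.75
New: n = 999, width ≈ 1.57

Width reduced by factor of 4.75/1.57 = 3.03.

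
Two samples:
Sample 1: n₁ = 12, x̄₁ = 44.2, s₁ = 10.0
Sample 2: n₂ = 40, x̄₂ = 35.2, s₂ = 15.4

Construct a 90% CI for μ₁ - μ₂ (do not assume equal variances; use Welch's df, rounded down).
(2.58, 15.42)

Difference: x̄₁ - x̄₂ = 9.00
SE = √(s₁²/n₁ + s₂²/n₂) = √(10.0²/12 + 15.4²/40) = 3.7766
df = 28.20 → 28 (Welch–Satterthwaite, rounded down)
t* = 1.701

CI: 9.00 ± 1.701 · 3.7766 = 9.00 ± 6.42 = (2.58, 15.42)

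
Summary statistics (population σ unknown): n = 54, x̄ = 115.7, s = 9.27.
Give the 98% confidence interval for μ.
(112.67, 118.73)

t-interval (σ unknown):
df = n - 1 = 53
t* = 2.399 for 98% confidence

Margin of error = t* · s/√n = 2.399 · 9.27/√54 = 3.03

CI: (112.67, 118.73)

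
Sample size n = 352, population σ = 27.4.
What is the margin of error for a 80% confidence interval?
Margin of error = 1.87

Margin of error = z* · σ/√n
= 1.282 · 27.4/√352
= 1.282 · 27.4/18.7617
= 1.87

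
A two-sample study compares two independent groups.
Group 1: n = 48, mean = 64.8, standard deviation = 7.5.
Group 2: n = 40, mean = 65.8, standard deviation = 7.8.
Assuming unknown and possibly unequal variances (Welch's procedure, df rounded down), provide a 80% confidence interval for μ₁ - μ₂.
(-3.12, 1.12)

Difference: x̄₁ - x̄₂ = -1.00
SE = √(s₁²/n₁ + s₂²/n₂) = √(7.5²/48 + 7.8²/40) = 1.6410
df = 81.90 → 81 (Welch–Satterthwaite, rounded down)
t* = 1.292

CI: -1.00 ± 1.292 · 1.6410 = -1.00 ± 2.12 = (-3.12, 1.12)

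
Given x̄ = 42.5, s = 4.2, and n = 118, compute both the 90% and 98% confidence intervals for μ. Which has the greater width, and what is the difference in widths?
98% CI is wider by 0.54

df = 117
90% CI: t* = 1.658, (41.86, 43.14), width = 2 · t* · s/√n = 1.28
98% CI: t* = 2.359, (41.59, 43.41), width = 2 · t* · s/√n = 1.82

The 98% CI is wider by 1.82 - 1.28 = 0.54.
Higher confidence requires a wider interval.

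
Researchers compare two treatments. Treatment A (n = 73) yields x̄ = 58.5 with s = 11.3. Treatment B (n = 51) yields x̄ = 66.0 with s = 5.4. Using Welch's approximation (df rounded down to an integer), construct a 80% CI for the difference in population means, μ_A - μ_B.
(-9.46, -5.54)

Difference: x̄₁ - x̄₂ = -7.50
SE = √(s₁²/n₁ + s₂²/n₂) = √(11.3²/73 + 5.4²/51) = 1.5235
df = 109.86 → 109 (Welch–Satterthwaite, rounded down)
t* = 1.289

CI: -7.50 ± 1.289 · 1.5235 = -7.50 ± 1.96 = (-9.46, -5.54)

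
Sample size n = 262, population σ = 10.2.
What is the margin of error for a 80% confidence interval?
Margin of error = 0.81

Margin of error = z* · σ/√n
= 1.282 · 10.2/√262
= 1.282 · 10.2/16.1864
= 0.81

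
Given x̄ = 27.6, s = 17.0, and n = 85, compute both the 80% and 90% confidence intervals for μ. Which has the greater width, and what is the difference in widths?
90% CI is wider by 1.37

df = 84
80% CI: t* = 1.292, (25.22, 29.98), width = 2 · t* · s/√n = 4.76
90% CI: t* = 1.663, (24.53, 30.67), width = 2 · t* · s/√n = 6.13

The 90% CI is wider by 6.13 - 4.76 = 1.37.
Higher confidence requires a wider interval.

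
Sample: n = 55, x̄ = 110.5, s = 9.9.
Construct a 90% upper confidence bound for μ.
μ ≤ 112.23

Upper bound (one-sided):
t* = 1.297 (one-sided for 90%)
Upper bound = x̄ + t* · s/√n = 110.5 + 1.297 · 9.9/√55 = 112.23

We are 90% confident that μ ≤ 112.23.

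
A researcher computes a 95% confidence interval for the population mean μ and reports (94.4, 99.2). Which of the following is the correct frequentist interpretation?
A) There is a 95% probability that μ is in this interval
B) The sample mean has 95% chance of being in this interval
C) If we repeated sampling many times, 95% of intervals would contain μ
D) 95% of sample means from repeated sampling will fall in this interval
C

A) Wrong — μ is fixed; the randomness lives in the interval, not in μ.
B) Wrong — x̄ is observed and sits in the interval by construction.
C) Correct — this is the frequentist long-run coverage interpretation.
D) Wrong — coverage applies to intervals containing μ, not to future x̄ values.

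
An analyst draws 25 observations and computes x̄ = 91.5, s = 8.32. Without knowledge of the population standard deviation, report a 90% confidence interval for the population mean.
(88.65, 94.35)

t-interval (σ unknown):
df = n - 1 = 24
t* = 1.711 for 90% confidence

Margin of error = t* · s/√n = 1.711 · 8.32/√25 = 2.85

CI: (88.65, 94.35)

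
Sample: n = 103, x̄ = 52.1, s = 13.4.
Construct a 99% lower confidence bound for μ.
μ ≥ 48.98

Lower bound (one-sided):
t* = 2.363 (one-sided for 99%)
Lower bound = x̄ - t* · s/√n = 52.1 - 2.363 · 13.4/√103 = 48.98

We are 99% confident that μ ≥ 48.98.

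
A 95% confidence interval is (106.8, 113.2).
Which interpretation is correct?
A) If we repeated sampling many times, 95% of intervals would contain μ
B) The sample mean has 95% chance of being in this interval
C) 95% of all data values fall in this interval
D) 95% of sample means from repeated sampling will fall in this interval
A

A) Correct — this is the frequentist long-run coverage interpretation.
B) Wrong — x̄ is observed and sits in the interval by construction.
C) Wrong — a CI is about the parameter μ, not individual data values.
D) Wrong — coverage applies to intervals containing μ, not to future x̄ values.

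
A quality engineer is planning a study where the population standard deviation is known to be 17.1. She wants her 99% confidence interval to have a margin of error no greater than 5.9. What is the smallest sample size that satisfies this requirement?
n ≥ 56

For margin E ≤ 5.9:
n ≥ (z* · σ / E)²
n ≥ (2.576 · 17.1 / 5.9)²
n ≥ 55.74

Minimum n = 56 (rounding up)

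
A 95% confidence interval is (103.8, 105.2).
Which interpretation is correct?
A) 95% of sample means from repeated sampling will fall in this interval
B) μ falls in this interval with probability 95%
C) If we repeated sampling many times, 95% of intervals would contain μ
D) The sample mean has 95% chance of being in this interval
C

A) Wrong — coverage applies to intervals containing μ, not to future x̄ values.
B) Wrong — μ is fixed; the randomness lives in the interval, not in μ.
C) Correct — this is the frequentist long-run coverage interpretation.
D) Wrong — x̄ is observed and sits in the interval by construction.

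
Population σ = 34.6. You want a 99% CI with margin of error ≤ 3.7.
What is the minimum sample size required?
n ≥ 581

For margin E ≤ 3.7:
n ≥ (z* · σ / E)²
n ≥ (2.576 · 34.6 / 3.7)²
n ≥ 580.28

Minimum n = 581 (rounding up)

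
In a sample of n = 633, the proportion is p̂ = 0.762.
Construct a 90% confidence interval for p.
(0.734, 0.790)

Proportion CI:
SE = √(p̂(1-p̂)/n) = √(0.762 · 0.238 / 633) = 0.01693

z* = 1.645
Margin = z* · SE = 1.645 · 0.01693 = 0.0278

CI: 0.762 ± 0.0278 = (0.734, 0.790)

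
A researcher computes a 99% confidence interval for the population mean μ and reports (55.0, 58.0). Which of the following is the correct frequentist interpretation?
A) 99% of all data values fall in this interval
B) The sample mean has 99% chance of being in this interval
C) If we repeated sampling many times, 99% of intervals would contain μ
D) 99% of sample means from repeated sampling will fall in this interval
C

A) Wrong — a CI is about the parameter μ, not individual data values.
B) Wrong — x̄ is observed and sits in the interval by construction.
C) Correct — this is the frequentist long-run coverage interpretation.
D) Wrong — coverage applies to intervals containing μ, not to future x̄ values.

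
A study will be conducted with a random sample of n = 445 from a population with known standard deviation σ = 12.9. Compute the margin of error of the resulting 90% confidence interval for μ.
Margin of error = 1.01

Margin of error = z* · σ/√n
= 1.645 · 12.9/√445
= 1.645 · 12.9/21.0950
= 1.01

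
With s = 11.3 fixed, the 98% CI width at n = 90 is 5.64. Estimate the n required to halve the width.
n ≈ 360

CI width ∝ 1/√n
To reduce width by factor 2, need √n to grow by 2 → need 2² = 4 times as many samples.

Current: n = 90, width = 5.64
New: n = 360, width ≈ 2.78

Width reduced by factor of 5.64/2.78 = 2.03.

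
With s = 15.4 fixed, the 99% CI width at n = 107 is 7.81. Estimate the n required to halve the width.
n ≈ 428

CI width ∝ 1/√n
To reduce width by factor 2, need √n to grow by 2 → need 2² = 4 times as many samples.

Current: n = 107, width = 7.81
New: n = 428, width ≈ 3.85

Width reduced by factor of 7.81/3.85 = 2.03.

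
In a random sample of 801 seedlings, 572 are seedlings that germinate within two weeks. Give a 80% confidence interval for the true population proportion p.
(0.694, 0.735)

Proportion CI:
p̂ = 572/801 = 0.71411
SE = √(p̂(1-p̂)/n) = √(0.71411 · 0.28589 / 801) = 0.01596

z* = 1.282
Margin = z* · SE = 1.282 · 0.01596 = 0.0205

CI: 0.71411 ± 0.0205 = (0.694, 0.735)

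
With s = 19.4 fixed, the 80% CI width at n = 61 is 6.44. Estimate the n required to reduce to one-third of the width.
n ≈ 549

CI width ∝ 1/√n
To reduce width by factor 3, need √n to grow by 3 → need 3² = 9 times as many samples.

Current: n = 61, width = 6.44
New: n = 549, width ≈ 2.12

Width reduced by factor of 6.44/2.12 = 3.04.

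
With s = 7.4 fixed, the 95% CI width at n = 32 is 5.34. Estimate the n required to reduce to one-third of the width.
n ≈ 288

CI width ∝ 1/√n
To reduce width by factor 3, need √n to grow by 3 → need 3² = 9 times as many samples.

Current: n = 32, width = 5.34
New: n = 288, width ≈ 1.72

Width reduced by factor of 5.34/1.72 = 3.10.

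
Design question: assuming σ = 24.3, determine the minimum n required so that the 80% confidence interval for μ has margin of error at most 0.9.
n ≥ 1199

For margin E ≤ 0.9:
n ≥ (z* · σ / E)²
n ≥ (1.282 · 24.3 / 0.9)²
n ≥ 1198.13

Minimum n = 1199 (rounding up)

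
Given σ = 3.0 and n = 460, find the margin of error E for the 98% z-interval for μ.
Margin of error = 0.33

Margin of error = z* · σ/√n
= 2.326 · 3.0/√460
= 2.326 · 3.0/21.4476
= 0.33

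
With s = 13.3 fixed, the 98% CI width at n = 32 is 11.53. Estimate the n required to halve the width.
n ≈ 128

CI width ∝ 1/√n
To reduce width by factor 2, need √n to grow by 2 → need 2² = 4 times as many samples.

Current: n = 32, width = 11.53
New: n = 128, width ≈ 5.54

Width reduced by factor of 11.53/5.54 = 2.08.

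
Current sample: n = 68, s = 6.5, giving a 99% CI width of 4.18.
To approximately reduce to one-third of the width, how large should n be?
n ≈ 612

CI width ∝ 1/√n
To reduce width by factor 3, need √n to grow by 3 → need 3² = 9 times as many samples.

Current: n = 68, width = 4.18
New: n = 612, width ≈ 1.36

Width reduced by factor of 4.18/1.36 = 3.07.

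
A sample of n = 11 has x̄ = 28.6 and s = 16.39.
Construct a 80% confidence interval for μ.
(21.82, 35.38)

t-interval (σ unknown):
df = n - 1 = 10
t* = 1.372 for 80% confidence

Margin of error = t* · s/√n = 1.372 · 16.39/√11 = 6.78

CI: (21.82, 35.38)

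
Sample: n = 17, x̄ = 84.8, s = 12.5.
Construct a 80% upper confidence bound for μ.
μ ≤ 87.42

Upper bound (one-sided):
t* = 0.865 (one-sided for 80%)
Upper bound = x̄ + t* · s/√n = 84.8 + 0.865 · 12.5/√17 = 87.42

We are 80% confident that μ ≤ 87.42.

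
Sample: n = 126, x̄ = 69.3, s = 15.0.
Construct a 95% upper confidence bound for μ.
μ ≤ 71.51

Upper bound (one-sided):
t* = 1.657 (one-sided for 95%)
Upper bound = x̄ + t* · s/√n = 69.3 + 1.657 · 15.0/√126 = 71.51

We are 95% confident that μ ≤ 71.51.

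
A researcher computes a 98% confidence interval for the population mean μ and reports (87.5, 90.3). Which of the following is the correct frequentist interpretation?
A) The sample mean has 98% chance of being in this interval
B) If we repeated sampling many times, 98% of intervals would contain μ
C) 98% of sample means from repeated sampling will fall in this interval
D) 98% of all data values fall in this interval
B

A) Wrong — x̄ is observed and sits in the interval by construction.
B) Correct — this is the frequentist long-run coverage interpretation.
C) Wrong — coverage applies to intervals containing μ, not to future x̄ values.
D) Wrong — a CI is about the parameter μ, not individual data values.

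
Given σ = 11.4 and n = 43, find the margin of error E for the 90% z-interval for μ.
Margin of error = 2.86

Margin of error = z* · σ/√n
= 1.645 · 11.4/√43
= 1.645 · 11.4/6.5574
= 2.86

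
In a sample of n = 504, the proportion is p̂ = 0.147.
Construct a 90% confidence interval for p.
(0.121, 0.173)

Proportion CI:
SE = √(p̂(1-p̂)/n) = √(0.147 · 0.853 / 504) = 0.01577

z* = 1.645
Margin = z* · SE = 1.645 · 0.01577 = 0.0259

CI: 0.147 ± 0.0259 = (0.121, 0.173)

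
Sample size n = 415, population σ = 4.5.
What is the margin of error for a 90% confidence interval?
Margin of error = 0.36

Margin of error = z* · σ/√n
= 1.645 · 4.5/√415
= 1.645 · 4.5/20.3715
= 0.36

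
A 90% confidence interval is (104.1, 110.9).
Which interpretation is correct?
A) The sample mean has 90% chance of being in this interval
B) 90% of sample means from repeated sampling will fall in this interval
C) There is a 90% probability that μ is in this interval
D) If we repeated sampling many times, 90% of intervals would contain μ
D

A) Wrong — x̄ is observed and sits in the interval by construction.
B) Wrong — coverage applies to intervals containing μ, not to future x̄ values.
C) Wrong — μ is fixed; the randomness lives in the interval, not in μ.
D) Correct — this is the frequentist long-run coverage interpretation.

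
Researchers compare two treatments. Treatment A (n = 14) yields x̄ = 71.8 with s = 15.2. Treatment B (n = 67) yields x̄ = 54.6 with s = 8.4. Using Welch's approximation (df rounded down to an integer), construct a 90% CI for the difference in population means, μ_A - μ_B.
(9.82, 24.58)

Difference: x̄₁ - x̄₂ = 17.20
SE = √(s₁²/n₁ + s₂²/n₂) = √(15.2²/14 + 8.4²/67) = 4.1900
df = 14.70 → 14 (Welch–Satterthwaite, rounded down)
t* = 1.761

CI: 17.20 ± 1.761 · 4.1900 = 17.20 ± 7.38 = (9.82, 24.58)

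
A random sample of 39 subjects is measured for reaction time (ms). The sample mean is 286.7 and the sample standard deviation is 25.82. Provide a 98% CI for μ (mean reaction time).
(276.66, 296.74)

t-interval (σ unknown):
df = n - 1 = 38
t* = 2.429 for 98% confidence

Margin of error = t* · s/√n = 2.429 · 25.82/√39 = 10.04

CI: (276.66, 296.74)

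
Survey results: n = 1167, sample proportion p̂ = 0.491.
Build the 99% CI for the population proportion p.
(0.453, 0.529)

Proportion CI:
SE = √(p̂(1-p̂)/n) = √(0.491 · 0.509 / 1167) = 0.01463

z* = 2.576
Margin = z* · SE = 2.576 · 0.01463 = 0.0377

CI: 0.491 ± 0.0377 = (0.453, 0.529)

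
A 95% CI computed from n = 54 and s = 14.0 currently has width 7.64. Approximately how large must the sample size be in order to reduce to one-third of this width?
n ≈ 486

CI width ∝ 1/√n
To reduce width by factor 3, need √n to grow by 3 → need 3² = 9 times as many samples.

Current: n = 54, width = 7.64
New: n = 486, width ≈ 2.50

Width reduced by factor of 7.64/2.50 = 3.06.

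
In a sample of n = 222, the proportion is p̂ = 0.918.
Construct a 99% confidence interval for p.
(0.871, 0.965)

Proportion CI:
SE = √(p̂(1-p̂)/n) = √(0.918 · 0.082 / 222) = 0.01841

z* = 2.576
Margin = z* · SE = 2.576 · 0.01841 = 0.0474

CI: 0.918 ± 0.0474 = (0.871, 0.965)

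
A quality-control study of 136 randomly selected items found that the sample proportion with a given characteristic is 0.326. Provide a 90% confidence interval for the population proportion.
(0.260, 0.392)

Proportion CI:
SE = √(p̂(1-p̂)/n) = √(0.326 · 0.674 / 136) = 0.04019

z* = 1.645
Margin = z* · SE = 1.645 · 0.04019 = 0.0661

CI: 0.326 ± 0.0661 = (0.260, 0.392)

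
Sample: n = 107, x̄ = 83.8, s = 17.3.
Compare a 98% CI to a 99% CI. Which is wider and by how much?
99% CI is wider by 0.87

df = 106
98% CI: t* = 2.362, (79.85, 87.75), width = 2 · t* · s/√n = 7.90
99% CI: t* = 2.623, (79.41, 88.19), width = 2 · t* · s/√n = 8.77

The 99% CI is wider by 8.77 - 7.90 = 0.87.
Higher confidence requires a wider interval.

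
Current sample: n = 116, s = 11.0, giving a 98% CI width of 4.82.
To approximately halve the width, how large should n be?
n ≈ 464

CI width ∝ 1/√n
To reduce width by factor 2, need √n to grow by 2 → need 2² = 4 times as many samples.

Current: n = 116, width = 4.82
New: n = 464, width ≈ 2.38

Width reduced by factor of 4.82/2.38 = 2.03.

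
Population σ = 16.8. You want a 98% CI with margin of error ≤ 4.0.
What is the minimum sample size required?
n ≥ 96

For margin E ≤ 4.0:
n ≥ (z* · σ / E)²
n ≥ (2.326 · 16.8 / 4.0)²
n ≥ 95.44

Minimum n = 96 (rounding up)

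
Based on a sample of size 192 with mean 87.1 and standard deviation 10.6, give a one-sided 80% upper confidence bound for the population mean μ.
μ ≤ 87.75

Upper bound (one-sided):
t* = 0.844 (one-sided for 80%)
Upper bound = x̄ + t* · s/√n = 87.1 + 0.844 · 10.6/√192 = 87.75

We are 80% confident that μ ≤ 87.75.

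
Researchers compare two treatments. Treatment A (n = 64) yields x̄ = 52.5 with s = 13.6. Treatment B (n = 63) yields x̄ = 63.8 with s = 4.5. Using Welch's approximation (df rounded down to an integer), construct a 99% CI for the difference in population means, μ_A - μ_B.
(-16.03, -6.57)

Difference: x̄₁ - x̄₂ = -11.30
SE = √(s₁²/n₁ + s₂²/n₂) = √(13.6²/64 + 4.5²/63) = 1.7920
df = 76.83 → 76 (Welch–Satterthwaite, rounded down)
t* = 2.642

CI: -11.30 ± 2.642 · 1.7920 = -11.30 ± 4.73 = (-16.03, -6.57)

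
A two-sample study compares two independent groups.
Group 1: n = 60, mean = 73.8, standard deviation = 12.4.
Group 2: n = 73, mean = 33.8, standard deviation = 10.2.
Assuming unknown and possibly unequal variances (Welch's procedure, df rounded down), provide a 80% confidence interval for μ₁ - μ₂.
(37.43, 42.57)

Difference: x̄₁ - x̄₂ = 40.00
SE = √(s₁²/n₁ + s₂²/n₂) = √(12.4²/60 + 10.2²/73) = 1.9970
df = 113.98 → 113 (Welch–Satterthwaite, rounded down)
t* = 1.289

CI: 40.00 ± 1.289 · 1.9970 = 40.00 ± 2.57 = (37.43, 42.57)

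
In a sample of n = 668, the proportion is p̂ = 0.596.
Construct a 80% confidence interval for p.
(0.572, 0.620)

Proportion CI:
SE = √(p̂(1-p̂)/n) = √(0.596 · 0.404 / 668) = 0.01899

z* = 1.282
Margin = z* · SE = 1.282 · 0.01899 = 0.0243

CI: 0.596 ± 0.0243 = (0.572, 0.620)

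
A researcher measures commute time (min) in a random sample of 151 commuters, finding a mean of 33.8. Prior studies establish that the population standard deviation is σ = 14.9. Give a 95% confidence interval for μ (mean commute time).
(31.42, 36.18)

z-interval (σ known):
z* = 1.960 for 95% confidence

Margin of error = z* · σ/√n = 1.960 · 14.9/√151 = 2.38

CI: (33.8 - 2.38, 33.8 + 2.38) = (31.42, 36.18)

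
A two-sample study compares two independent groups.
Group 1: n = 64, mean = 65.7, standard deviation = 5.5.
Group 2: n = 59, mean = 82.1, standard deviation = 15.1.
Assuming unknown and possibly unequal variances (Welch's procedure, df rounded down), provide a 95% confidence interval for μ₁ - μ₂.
(-20.55, -12.25)

Difference: x̄₁ - x̄₂ = -16.40
SE = √(s₁²/n₁ + s₂²/n₂) = √(5.5²/64 + 15.1²/59) = 2.0826
df = 72.06 → 72 (Welch–Satterthwaite, rounded down)
t* = 1.993

CI: -16.40 ± 1.993 · 2.0826 = -16.40 ± 4.15 = (-20.55, -12.25)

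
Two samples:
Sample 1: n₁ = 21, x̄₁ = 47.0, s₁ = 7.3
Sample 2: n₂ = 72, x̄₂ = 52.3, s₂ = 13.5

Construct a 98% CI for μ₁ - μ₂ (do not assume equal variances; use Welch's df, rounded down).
(-10.68, 0.08)

Difference: x̄₁ - x̄₂ = -5.30
SE = √(s₁²/n₁ + s₂²/n₂) = √(7.3²/21 + 13.5²/72) = 2.2514
df = 62.33 → 62 (Welch–Satterthwaite, rounded down)
t* = 2.388

CI: -5.30 ± 2.388 · 2.2514 = -5.30 ± 5.38 = (-10.68, 0.08)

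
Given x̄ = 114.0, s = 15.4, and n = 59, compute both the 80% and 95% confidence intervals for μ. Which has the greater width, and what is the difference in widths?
95% CI is wider by 2.83

df = 58
80% CI: t* = 1.296, (111.40, 116.60), width = 2 · t* · s/√n = 5.20
95% CI: t* = 2.002, (109.99, 118.01), width = 2 · t* · s/√n = 8.03

The 95% CI is wider by 8.03 - 5.20 = 2.83.
Higher confidence requires a wider interval.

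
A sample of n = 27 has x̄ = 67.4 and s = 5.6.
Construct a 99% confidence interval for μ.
(64.41, 70.39)

t-interval (σ unknown):
df = n - 1 = 26
t* = 2.779 for 99% confidence

Margin of error = t* · s/√n = 2.779 · 5.6/√27 = 2.99

CI: (64.41, 70.39)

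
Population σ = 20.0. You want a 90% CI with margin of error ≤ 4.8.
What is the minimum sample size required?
n ≥ 47

For margin E ≤ 4.8:
n ≥ (z* · σ / E)²
n ≥ (1.645 · 20.0 / 4.8)²
n ≥ 46.98

Minimum n = 47 (rounding up)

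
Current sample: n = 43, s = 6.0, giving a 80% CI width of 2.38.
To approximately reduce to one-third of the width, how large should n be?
n ≈ 387

CI width ∝ 1/√n
To reduce width by factor 3, need √n to grow by 3 → need 3² = 9 times as many samples.

Current: n = 43, width = 2.38
New: n = 387, width ≈ 0.78

Width reduced by factor of 2.38/0.78 = 3.05.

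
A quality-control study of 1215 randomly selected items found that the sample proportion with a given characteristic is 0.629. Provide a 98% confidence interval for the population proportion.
(0.597, 0.661)

Proportion CI:
SE = √(p̂(1-p̂)/n) = √(0.629 · 0.371 / 1215) = 0.01386

z* = 2.326
Margin = z* · SE = 2.326 · 0.01386 = 0.0322

CI: 0.629 ± 0.0322 = (0.597, 0.661)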